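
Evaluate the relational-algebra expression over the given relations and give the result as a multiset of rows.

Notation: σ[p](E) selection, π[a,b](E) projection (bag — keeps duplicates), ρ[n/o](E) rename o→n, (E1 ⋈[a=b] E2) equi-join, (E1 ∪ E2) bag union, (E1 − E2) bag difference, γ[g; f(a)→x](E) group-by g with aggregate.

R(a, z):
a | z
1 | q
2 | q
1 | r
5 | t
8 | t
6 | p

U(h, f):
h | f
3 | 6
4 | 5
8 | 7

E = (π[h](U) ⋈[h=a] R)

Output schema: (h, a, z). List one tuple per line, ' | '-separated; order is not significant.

Row counts bottom-up:
  U → 3
  π[h](U) → 3
  R → 6
  (π[h](U) ⋈[h=a] R) → 1

== RESULT ==
h | a | z
8 | 8 | t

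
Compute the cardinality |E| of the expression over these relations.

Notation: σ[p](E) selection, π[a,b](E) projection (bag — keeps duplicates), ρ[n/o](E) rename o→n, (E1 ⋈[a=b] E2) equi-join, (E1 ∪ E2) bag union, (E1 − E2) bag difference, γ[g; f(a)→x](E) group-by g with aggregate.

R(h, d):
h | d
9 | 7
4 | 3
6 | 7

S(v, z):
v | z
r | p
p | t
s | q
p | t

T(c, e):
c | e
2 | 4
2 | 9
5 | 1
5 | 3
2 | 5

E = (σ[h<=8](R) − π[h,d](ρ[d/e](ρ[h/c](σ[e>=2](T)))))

Subexpression sizes:
  R → 3
  σ[h<=8](R) → 2
  T → 5
  σ[e>=2](T) → 4
  ρ[h/c](σ[e>=2](T)) → 4
  ρ[d/e](ρ[h/c](σ[e>=2](T))) → 4
  π[h,d](ρ[d/e](ρ[h/c](σ[e>=2](T)))) → 4
  (σ[h<=8](R) − π[h,d](ρ[d/e](ρ[h/c](σ[e>=2](T))))) → 2

|E| = 2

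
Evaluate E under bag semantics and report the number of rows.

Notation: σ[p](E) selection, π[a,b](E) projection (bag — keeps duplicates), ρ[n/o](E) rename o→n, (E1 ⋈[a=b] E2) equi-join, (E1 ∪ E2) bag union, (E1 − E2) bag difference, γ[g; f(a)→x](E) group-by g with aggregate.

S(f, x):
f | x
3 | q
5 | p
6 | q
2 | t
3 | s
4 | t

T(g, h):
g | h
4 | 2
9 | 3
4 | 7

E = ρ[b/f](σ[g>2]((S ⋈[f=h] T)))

Subexpression sizes:
  S → 6
  T → 3
  (S ⋈[f=h] T) → 3
  σ[g>2]((S ⋈[f=h] T)) → 3
  ρ[b/f](σ[g>2]((S ⋈[f=h] T))) → 3

|E| = 3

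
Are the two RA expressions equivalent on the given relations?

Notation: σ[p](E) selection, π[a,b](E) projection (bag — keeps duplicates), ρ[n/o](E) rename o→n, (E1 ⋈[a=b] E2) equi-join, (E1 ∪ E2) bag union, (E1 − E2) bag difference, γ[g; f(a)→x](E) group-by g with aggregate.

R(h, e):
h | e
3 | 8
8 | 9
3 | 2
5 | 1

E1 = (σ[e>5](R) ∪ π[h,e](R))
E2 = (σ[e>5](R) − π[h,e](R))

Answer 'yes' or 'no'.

E1 subexpression sizes:
  R → 4
  σ[e>5](R) → 2
  R → 4
  π[h,e](R) → 4
  (σ[e>5](R) ∪ π[h,e](R)) → 6
E2 subexpression sizes:
  R → 4
  σ[e>5](R) → 2
  R → 4
  π[h,e](R) → 4
  (σ[e>5](R) − π[h,e](R)) → 0

E1 result:
h | e
3 | 2
3 | 8
3 | 8
5 | 1
8 | 9
8 | 9
E2 result:
h | e
(0 rows)
Witness: (3, 2) appears 1× in E1 but 0× in E2.

no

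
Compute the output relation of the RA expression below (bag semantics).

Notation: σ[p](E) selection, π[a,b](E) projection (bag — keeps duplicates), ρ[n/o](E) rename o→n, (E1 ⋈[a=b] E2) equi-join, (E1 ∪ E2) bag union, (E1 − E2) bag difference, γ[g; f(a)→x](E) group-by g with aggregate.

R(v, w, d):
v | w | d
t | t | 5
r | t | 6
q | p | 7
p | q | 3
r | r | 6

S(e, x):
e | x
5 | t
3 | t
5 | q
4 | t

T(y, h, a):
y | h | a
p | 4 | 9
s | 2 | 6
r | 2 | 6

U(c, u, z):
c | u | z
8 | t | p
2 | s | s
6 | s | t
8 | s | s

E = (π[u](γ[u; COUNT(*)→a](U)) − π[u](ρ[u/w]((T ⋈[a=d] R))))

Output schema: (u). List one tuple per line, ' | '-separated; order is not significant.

Stepwise |·|:
  U → 4
  γ[u; COUNT(*)→a](U) → 2
  π[u](γ[u; COUNT(*)→a](U)) → 2
  T → 3
  R → 5
  (T ⋈[a=d] R) → 4
  ρ[u/w]((T ⋈[a=d] R)) → 4
  π[u](ρ[u/w]((T ⋈[a=d] R))) → 4
  (π[u](γ[u; COUNT(*)→a](U)) − π[u](ρ[u/w]((T ⋈[a=d] R)))) → 1

== RESULT ==
u
s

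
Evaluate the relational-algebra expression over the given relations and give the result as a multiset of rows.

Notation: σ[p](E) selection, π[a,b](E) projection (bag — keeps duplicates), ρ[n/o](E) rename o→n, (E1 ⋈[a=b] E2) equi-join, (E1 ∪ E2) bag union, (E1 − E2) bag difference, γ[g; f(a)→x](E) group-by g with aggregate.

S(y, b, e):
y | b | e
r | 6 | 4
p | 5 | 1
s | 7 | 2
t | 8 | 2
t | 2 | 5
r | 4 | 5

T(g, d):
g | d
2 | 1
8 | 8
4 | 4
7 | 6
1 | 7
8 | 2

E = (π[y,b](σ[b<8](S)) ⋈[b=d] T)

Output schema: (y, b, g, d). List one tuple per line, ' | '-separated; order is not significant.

Per-node cardinality:
  S → 6
  σ[b<8](S) → 5
  π[y,b](σ[b<8](S)) → 5
  T → 6
  (π[y,b](σ[b<8](S)) ⋈[b=d] T) → 4

== RESULT ==
y | b | g | d
r | 4 | 4 | 4
r | 6 | 7 | 6
s | 7 | 1 | 7
t | 2 | 8 | 2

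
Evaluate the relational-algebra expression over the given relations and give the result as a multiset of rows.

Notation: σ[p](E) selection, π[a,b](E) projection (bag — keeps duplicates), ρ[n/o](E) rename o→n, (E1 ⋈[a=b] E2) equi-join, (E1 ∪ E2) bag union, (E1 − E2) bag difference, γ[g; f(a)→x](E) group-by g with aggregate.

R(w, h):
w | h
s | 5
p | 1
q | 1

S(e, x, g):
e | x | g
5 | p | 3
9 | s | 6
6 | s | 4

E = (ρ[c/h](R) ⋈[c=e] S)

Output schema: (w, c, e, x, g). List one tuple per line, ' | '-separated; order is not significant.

Row counts bottom-up:
  R → 3
  ρ[c/h](R) → 3
  S → 3
  (ρ[c/h](R) ⋈[c=e] S) → 1

== RESULT ==
w | c | e | x | g
s | 5 | 5 | p | 3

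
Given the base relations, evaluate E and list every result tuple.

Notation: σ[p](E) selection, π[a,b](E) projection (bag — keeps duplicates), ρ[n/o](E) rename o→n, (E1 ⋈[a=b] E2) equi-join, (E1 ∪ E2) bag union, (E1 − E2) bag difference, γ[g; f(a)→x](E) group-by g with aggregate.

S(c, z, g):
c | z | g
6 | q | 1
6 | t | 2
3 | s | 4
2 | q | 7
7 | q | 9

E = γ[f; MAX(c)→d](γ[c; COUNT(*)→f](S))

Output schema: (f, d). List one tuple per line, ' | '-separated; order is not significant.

Per-node cardinality:
  S → 5
  γ[c; COUNT(*)→f](S) → 4
  γ[f; MAX(c)→d](γ[c; COUNT(*)→f](S)) → 2

== RESULT ==
f | d
1 | 7
2 | 6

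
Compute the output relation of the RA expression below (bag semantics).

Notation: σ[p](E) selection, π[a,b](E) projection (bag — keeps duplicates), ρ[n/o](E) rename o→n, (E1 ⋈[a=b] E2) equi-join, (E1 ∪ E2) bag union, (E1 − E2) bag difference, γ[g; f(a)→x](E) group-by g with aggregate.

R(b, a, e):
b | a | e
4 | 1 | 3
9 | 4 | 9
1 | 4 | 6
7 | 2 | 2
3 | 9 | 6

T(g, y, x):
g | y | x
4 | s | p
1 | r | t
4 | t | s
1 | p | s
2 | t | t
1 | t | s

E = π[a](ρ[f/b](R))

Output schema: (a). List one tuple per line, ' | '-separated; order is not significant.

Per-node cardinality:
  R → 5
  ρ[f/b](R) → 5
  π[a](ρ[f/b](R)) → 5

== RESULT ==
a
1
2
4
4
9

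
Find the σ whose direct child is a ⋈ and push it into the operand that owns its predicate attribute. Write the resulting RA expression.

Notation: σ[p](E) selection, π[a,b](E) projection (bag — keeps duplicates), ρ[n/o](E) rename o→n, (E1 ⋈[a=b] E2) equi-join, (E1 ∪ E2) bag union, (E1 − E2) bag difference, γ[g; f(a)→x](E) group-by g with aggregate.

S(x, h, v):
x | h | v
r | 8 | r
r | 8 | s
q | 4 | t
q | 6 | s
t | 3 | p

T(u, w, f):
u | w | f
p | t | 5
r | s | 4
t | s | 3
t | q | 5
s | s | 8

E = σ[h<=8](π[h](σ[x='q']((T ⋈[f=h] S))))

σ filters on x, owned by the right side.
E' = σ[h<=8](π[h]((T ⋈[f=h] σ[x='q'](S))))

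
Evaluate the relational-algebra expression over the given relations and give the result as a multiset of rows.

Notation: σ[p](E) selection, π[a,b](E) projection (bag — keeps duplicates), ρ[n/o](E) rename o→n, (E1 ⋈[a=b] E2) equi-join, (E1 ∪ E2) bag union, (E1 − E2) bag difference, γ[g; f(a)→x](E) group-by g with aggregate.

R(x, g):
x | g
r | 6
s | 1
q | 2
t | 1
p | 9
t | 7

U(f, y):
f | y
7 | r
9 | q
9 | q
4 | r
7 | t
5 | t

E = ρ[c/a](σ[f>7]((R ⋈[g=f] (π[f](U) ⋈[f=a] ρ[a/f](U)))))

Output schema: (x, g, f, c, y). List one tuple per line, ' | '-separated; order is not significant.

Row counts bottom-up:
  R → 6
  U → 6
  π[f](U) → 6
  U → 6
  ρ[a/f](U) → 6
  (π[f](U) ⋈[f=a] ρ[a/f](U)) → 10
  (R ⋈[g=f] (π[f](U) ⋈[f=a] ρ[a/f](U))) → 8
  σ[f>7]((R ⋈[g=f] (π[f](U) ⋈[f=a] ρ[a/f](U)))) → 4
  ρ[c/a](σ[f>7]((R ⋈[g=f] (π[f](U) ⋈[f=a] ρ[a/f](U))))) → 4

== RESULT ==
x | g | f | c | y
p | 9 | 9 | 9 | q
p | 9 | 9 | 9 | q
p | 9 | 9 | 9 | q
p | 9 | 9 | 9 | q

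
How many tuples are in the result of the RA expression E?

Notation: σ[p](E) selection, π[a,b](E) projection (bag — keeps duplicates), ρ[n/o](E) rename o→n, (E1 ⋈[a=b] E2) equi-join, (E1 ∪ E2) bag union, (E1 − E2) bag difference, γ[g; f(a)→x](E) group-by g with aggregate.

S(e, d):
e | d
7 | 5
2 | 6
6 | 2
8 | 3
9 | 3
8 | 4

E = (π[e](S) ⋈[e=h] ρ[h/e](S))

Per-node cardinality:
  S → 6
  π[e](S) → 6
  S → 6
  ρ[h/e](S) → 6
  (π[e](S) ⋈[e=h] ρ[h/e](S)) → 8

|E| = 8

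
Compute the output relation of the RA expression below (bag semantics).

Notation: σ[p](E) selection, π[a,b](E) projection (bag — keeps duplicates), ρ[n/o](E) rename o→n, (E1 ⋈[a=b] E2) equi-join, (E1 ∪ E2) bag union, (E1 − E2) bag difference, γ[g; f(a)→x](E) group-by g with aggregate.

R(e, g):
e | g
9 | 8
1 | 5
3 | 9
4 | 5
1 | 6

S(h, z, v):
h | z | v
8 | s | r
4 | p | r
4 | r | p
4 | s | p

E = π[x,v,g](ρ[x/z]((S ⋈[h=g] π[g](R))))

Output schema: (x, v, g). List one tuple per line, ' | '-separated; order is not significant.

Subexpression sizes:
  S → 4
  R → 5
  π[g](R) → 5
  (S ⋈[h=g] π[g](R)) → 1
  ρ[x/z]((S ⋈[h=g] π[g](R))) → 1
  π[x,v,g](ρ[x/z]((S ⋈[h=g] π[g](R)))) → 1

== RESULT ==
x | v | g
s | r | 8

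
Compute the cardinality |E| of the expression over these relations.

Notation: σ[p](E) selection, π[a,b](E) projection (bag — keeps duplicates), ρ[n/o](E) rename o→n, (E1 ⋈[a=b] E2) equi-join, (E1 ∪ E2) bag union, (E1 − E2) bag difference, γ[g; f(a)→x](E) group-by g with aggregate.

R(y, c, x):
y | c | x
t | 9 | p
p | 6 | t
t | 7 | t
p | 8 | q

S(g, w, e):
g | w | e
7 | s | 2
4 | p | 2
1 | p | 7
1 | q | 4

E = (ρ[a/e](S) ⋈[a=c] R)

Stepwise |·|:
  S → 4
  ρ[a/e](S) → 4
  R → 4
  (ρ[a/e](S) ⋈[a=c] R) → 1

|E| = 1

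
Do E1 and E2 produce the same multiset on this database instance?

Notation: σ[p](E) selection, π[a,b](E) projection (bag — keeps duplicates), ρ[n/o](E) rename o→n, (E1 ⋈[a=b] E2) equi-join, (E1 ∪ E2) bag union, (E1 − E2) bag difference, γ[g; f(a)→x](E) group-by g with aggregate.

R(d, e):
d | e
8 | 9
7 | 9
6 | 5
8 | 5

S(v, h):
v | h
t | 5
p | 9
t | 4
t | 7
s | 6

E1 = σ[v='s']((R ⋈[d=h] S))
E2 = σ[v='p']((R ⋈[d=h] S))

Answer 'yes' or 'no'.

E1 subexpression sizes:
  R → 4
  S → 5
  (R ⋈[d=h] S) → 2
  σ[v='s']((R ⋈[d=h] S)) → 1
E2 subexpression sizes:
  R → 4
  S → 5
  (R ⋈[d=h] S) → 2
  σ[v='p']((R ⋈[d=h] S)) → 0

E1 result:
d | e | v | h
6 | 5 | s | 6
E2 result:
d | e | v | h
(0 rows)
Witness: (6, 5, 's', 6) appears 1× in E1 but 0× in E2.

no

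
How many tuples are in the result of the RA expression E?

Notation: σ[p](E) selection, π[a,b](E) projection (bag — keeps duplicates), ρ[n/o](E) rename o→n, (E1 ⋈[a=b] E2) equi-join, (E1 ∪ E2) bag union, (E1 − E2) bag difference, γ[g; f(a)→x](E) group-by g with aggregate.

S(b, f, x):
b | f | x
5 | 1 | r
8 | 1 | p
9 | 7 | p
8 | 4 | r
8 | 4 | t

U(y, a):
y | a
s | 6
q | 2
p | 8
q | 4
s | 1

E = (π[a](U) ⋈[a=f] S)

Stepwise |·|:
  U → 5
  π[a](U) → 5
  S → 5
  (π[a](U) ⋈[a=f] S) → 4

|E| = 4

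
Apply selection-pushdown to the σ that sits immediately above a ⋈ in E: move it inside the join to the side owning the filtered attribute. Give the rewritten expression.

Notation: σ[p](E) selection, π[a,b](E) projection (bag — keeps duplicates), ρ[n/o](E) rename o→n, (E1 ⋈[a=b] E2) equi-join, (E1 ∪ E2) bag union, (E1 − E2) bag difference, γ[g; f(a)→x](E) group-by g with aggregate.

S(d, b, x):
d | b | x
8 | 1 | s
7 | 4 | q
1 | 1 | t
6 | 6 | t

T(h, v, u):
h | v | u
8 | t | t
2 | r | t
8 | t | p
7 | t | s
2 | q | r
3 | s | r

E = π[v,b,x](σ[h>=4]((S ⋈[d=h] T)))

σ filters on h, owned by the right side.
E' = π[v,b,x]((S ⋈[d=h] σ[h>=4](T)))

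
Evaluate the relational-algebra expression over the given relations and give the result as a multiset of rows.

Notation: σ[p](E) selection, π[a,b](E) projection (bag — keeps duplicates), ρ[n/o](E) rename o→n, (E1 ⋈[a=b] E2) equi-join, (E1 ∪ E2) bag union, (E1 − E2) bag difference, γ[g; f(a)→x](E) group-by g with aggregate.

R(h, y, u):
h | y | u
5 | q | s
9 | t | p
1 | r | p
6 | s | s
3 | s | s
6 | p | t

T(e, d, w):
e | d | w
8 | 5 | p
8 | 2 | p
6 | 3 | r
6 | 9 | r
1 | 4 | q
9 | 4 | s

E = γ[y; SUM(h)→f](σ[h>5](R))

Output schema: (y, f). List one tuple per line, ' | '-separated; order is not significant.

Subexpression sizes:
  R → 6
  σ[h>5](R) → 3
  γ[y; SUM(h)→f](σ[h>5](R)) → 3

== RESULT ==
y | f
p | 6
s | 6
t | 9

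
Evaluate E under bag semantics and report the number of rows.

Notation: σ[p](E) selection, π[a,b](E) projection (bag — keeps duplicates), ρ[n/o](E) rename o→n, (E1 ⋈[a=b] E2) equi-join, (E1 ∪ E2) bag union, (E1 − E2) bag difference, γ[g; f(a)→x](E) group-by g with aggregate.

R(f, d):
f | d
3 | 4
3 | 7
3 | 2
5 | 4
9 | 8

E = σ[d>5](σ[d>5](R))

Stepwise |·|:
  R → 5
  σ[d>5](R) → 2
  σ[d>5](σ[d>5](R)) → 2

|E| = 2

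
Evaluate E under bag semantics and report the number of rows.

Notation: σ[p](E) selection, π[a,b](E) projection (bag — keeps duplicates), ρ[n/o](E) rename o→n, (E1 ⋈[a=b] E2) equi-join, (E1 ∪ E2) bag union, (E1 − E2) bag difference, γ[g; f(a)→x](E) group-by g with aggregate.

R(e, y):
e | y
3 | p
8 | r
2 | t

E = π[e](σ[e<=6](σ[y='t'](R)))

Stepwise |·|:
  R → 3
  σ[y='t'](R) → 1
  σ[e<=6](σ[y='t'](R)) → 1
  π[e](σ[e<=6](σ[y='t'](R))) → 1

|E| = 1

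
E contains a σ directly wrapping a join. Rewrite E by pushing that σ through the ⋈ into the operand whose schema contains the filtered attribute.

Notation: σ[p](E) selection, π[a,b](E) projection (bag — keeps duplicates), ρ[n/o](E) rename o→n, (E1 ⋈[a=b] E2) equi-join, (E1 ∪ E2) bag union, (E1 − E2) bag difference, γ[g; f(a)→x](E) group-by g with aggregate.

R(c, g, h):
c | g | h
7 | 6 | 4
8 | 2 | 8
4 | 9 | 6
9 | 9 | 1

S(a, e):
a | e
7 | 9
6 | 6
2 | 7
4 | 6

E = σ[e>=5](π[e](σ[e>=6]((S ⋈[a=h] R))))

σ filters on e, owned by the left side.
E' = σ[e>=5](π[e]((σ[e>=6](S) ⋈[a=h] R)))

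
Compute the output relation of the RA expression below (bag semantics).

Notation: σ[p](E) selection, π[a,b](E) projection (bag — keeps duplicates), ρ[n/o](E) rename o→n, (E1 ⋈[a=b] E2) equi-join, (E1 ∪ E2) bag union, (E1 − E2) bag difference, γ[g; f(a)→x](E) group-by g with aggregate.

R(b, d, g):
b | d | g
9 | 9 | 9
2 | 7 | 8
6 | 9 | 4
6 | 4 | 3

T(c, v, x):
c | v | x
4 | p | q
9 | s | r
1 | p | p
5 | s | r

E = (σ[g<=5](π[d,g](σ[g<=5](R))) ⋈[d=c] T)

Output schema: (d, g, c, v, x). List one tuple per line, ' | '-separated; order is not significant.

Per-node cardinality:
  R → 4
  σ[g<=5](R) → 2
  π[d,g](σ[g<=5](R)) → 2
  σ[g<=5](π[d,g](σ[g<=5](R))) → 2
  T → 4
  (σ[g<=5](π[d,g](σ[g<=5](R))) ⋈[d=c] T) → 2

== RESULT ==
d | g | c | v | x
4 | 3 | 4 | p | q
9 | 4 | 9 | s | r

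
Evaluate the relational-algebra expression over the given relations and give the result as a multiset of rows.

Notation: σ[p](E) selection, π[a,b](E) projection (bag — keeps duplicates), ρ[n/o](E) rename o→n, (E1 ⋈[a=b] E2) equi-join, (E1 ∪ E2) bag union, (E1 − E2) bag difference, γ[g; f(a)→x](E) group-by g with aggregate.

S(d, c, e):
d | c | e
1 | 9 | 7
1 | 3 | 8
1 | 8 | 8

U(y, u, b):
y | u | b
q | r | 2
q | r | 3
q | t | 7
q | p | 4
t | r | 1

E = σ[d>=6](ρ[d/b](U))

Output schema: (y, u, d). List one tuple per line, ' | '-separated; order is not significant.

Per-node cardinality:
  U → 5
  ρ[d/b](U) → 5
  σ[d>=6](ρ[d/b](U)) → 1

== RESULT ==
y | u | d
q | t | 7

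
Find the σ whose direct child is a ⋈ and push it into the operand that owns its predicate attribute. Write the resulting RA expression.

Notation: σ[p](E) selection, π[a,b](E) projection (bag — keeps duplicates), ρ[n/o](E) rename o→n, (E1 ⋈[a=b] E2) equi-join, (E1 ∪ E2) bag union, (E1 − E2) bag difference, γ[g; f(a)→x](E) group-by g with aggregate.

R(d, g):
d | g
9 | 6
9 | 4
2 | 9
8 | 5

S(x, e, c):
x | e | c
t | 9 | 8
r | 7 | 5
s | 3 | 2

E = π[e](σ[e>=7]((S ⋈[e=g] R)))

σ filters on e, owned by the left side.
E' = π[e]((σ[e>=7](S) ⋈[e=g] R))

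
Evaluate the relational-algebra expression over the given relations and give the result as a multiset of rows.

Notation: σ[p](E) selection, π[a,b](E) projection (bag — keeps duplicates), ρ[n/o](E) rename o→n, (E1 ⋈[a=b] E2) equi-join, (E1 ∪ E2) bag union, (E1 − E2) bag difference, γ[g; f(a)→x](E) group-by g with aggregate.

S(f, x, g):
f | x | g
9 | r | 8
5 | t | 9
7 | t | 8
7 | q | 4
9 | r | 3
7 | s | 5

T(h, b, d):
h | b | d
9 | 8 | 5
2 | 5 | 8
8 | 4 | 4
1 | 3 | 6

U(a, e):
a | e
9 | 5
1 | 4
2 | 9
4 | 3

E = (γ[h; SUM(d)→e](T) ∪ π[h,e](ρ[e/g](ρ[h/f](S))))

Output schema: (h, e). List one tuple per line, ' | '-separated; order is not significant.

Stepwise |·|:
  T → 4
  γ[h; SUM(d)→e](T) → 4
  S → 6
  ρ[h/f](S) → 6
  ρ[e/g](ρ[h/f](S)) → 6
  π[h,e](ρ[e/g](ρ[h/f](S))) → 6
  (γ[h; SUM(d)→e](T) ∪ π[h,e](ρ[e/g](ρ[h/f](S)))) → 10

== RESULT ==
h | e
1 | 6
2 | 8
5 | 9
7 | 4
7 | 5
7 | 8
8 | 4
9 | 3
9 | 5
9 | 8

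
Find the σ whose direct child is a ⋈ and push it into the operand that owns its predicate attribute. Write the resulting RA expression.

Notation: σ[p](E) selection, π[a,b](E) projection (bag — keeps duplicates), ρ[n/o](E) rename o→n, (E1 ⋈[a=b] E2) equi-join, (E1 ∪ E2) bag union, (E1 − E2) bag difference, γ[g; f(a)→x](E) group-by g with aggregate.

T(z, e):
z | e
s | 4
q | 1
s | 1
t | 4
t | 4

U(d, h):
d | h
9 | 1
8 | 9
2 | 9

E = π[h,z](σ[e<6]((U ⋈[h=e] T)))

σ filters on e, owned by the right side.
E' = π[h,z]((U ⋈[h=e] σ[e<6](T)))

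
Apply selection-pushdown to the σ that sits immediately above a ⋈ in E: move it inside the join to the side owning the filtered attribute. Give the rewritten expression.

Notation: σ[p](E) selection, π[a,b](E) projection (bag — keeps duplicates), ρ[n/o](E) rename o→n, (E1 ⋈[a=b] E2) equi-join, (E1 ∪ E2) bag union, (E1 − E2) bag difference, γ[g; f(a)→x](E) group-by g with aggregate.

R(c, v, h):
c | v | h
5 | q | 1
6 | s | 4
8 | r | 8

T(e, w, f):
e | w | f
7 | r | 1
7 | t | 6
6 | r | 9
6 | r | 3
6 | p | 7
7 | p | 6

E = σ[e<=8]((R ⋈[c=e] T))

σ filters on e, owned by the right side.
E' = (R ⋈[c=e] σ[e<=8](T))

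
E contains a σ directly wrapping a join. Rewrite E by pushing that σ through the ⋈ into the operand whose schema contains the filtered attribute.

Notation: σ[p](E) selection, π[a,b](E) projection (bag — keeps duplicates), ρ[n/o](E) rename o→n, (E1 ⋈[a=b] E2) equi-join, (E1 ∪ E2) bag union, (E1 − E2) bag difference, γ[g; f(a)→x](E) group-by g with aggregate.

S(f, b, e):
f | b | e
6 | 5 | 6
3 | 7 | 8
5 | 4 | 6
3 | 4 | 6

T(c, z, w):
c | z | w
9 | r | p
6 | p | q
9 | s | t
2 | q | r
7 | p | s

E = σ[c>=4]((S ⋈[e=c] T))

σ filters on c, owned by the right side.
E' = (S ⋈[e=c] σ[c>=4](T))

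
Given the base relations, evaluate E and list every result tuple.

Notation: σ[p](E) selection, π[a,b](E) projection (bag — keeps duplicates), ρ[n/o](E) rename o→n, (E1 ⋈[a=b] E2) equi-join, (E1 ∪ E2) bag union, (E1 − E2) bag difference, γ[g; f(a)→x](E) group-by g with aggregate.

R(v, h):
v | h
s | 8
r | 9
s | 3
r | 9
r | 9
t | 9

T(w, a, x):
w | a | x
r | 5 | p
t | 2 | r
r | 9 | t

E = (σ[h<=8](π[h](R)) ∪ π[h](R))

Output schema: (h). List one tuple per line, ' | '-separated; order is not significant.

Stepwise |·|:
  R → 6
  π[h](R) → 6
  σ[h<=8](π[h](R)) → 2
  R → 6
  π[h](R) → 6
  (σ[h<=8](π[h](R)) ∪ π[h](R)) → 8

== RESULT ==
h
3
3
8
8
9
9
9
9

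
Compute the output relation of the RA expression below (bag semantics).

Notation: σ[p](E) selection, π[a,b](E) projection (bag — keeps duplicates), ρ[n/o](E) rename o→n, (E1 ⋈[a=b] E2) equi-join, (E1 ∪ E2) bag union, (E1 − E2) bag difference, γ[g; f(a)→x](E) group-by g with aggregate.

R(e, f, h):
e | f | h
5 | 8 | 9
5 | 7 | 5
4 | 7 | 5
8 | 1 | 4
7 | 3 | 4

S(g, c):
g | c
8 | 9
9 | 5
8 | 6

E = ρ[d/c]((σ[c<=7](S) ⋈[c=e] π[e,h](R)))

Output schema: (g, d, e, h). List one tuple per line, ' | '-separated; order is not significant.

Row counts bottom-up:
  S → 3
  σ[c<=7](S) → 2
  R → 5
  π[e,h](R) → 5
  (σ[c<=7](S) ⋈[c=e] π[e,h](R)) → 2
  ρ[d/c]((σ[c<=7](S) ⋈[c=e] π[e,h](R))) → 2

== RESULT ==
g | d | e | h
9 | 5 | 5 | 5
9 | 5 | 5 | 9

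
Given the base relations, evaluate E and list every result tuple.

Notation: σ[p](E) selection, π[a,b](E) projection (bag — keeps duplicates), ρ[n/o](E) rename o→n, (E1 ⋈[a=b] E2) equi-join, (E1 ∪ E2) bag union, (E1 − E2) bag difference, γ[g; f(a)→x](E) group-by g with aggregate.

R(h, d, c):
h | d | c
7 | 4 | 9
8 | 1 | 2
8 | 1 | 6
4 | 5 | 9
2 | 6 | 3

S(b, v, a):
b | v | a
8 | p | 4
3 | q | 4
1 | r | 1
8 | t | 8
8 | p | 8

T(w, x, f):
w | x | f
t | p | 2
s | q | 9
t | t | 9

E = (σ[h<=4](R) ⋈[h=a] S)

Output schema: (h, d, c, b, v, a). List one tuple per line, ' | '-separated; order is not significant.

Row counts bottom-up:
  R → 5
  σ[h<=4](R) → 2
  S → 5
  (σ[h<=4](R) ⋈[h=a] S) → 2

== RESULT ==
h | d | c | b | v | a
4 | 5 | 9 | 3 | q | 4
4 | 5 | 9 | 8 | p | 4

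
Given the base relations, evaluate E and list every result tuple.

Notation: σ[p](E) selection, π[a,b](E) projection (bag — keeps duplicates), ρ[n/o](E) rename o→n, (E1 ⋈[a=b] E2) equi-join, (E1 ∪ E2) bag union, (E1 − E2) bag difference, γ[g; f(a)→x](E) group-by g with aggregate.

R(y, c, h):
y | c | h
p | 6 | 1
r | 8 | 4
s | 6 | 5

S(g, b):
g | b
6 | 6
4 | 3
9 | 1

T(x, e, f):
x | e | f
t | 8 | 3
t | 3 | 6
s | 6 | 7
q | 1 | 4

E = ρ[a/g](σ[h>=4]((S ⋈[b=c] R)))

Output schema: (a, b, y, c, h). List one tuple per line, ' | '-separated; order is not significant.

Subexpression sizes:
  S → 3
  R → 3
  (S ⋈[b=c] R) → 2
  σ[h>=4]((S ⋈[b=c] R)) → 1
  ρ[a/g](σ[h>=4]((S ⋈[b=c] R))) → 1

== RESULT ==
a | b | y | c | h
6 | 6 | s | 6 | 5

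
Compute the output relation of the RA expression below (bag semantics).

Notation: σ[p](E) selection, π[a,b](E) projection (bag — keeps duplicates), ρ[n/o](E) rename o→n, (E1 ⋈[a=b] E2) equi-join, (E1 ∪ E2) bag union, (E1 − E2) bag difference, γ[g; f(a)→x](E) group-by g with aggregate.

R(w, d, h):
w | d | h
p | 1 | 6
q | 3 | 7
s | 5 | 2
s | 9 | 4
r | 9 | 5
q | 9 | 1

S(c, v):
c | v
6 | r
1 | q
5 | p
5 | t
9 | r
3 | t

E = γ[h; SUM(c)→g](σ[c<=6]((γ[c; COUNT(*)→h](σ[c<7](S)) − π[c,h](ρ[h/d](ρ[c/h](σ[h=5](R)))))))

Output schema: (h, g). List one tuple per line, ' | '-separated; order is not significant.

Subexpression sizes:
  S → 6
  σ[c<7](S) → 5
  γ[c; COUNT(*)→h](σ[c<7](S)) → 4
  R → 6
  σ[h=5](R) → 1
  ρ[c/h](σ[h=5](R)) → 1
  ρ[h/d](ρ[c/h](σ[h=5](R))) → 1
  π[c,h](ρ[h/d](ρ[c/h](σ[h=5](R)))) → 1
  (γ[c; COUNT(*)→h](σ[c<7](S)) − π[c,h](ρ[h/d](ρ[c/h](σ[h=5](R))))) → 4
  σ[c<=6]((γ[c; COUNT(*)→h](σ[c<7](S)) − π[c,h](ρ[h/d](ρ[c/h](σ[h=5](R)))))) → 4
  γ[h; SUM(c)→g](σ[c<=6]((γ[c; COUNT(*)→h](σ[c<7](S)) − π[c,h](ρ[h/d](ρ[c/h](σ[h=5](R))))))) → 2

== RESULT ==
h | g
1 | 10
2 | 5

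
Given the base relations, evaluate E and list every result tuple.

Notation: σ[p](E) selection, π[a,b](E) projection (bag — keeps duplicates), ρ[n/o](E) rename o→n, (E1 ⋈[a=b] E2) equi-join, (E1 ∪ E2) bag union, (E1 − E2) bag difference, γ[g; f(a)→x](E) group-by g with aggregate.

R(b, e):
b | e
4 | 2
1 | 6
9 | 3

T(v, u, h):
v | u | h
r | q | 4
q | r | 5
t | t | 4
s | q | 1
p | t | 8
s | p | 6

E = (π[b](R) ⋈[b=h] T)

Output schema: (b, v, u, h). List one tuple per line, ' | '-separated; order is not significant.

Per-node cardinality:
  R → 3
  π[b](R) → 3
  T → 6
  (π[b](R) ⋈[b=h] T) → 3

== RESULT ==
b | v | u | h
1 | s | q | 1
4 | r | q | 4
4 | t | t | 4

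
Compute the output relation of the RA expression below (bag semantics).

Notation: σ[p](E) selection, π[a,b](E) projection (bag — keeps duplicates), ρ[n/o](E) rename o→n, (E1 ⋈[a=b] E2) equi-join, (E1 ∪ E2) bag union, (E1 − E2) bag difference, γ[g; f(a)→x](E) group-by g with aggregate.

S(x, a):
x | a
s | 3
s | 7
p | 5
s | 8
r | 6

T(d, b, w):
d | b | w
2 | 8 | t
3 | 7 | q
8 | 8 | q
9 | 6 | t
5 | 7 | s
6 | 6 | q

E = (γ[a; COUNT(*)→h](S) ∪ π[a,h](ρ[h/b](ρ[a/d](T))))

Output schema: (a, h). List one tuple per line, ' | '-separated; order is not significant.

Subexpression sizes:
  S → 5
  γ[a; COUNT(*)→h](S) → 5
  T → 6
  ρ[a/d](T) → 6
  ρ[h/b](ρ[a/d](T)) → 6
  π[a,h](ρ[h/b](ρ[a/d](T))) → 6
  (γ[a; COUNT(*)→h](S) ∪ π[a,h](ρ[h/b](ρ[a/d](T)))) → 11

== RESULT ==
a | h
2 | 8
3 | 1
3 | 7
5 | 1
5 | 7
6 | 1
6 | 6
7 | 1
8 | 1
8 | 8
9 | 6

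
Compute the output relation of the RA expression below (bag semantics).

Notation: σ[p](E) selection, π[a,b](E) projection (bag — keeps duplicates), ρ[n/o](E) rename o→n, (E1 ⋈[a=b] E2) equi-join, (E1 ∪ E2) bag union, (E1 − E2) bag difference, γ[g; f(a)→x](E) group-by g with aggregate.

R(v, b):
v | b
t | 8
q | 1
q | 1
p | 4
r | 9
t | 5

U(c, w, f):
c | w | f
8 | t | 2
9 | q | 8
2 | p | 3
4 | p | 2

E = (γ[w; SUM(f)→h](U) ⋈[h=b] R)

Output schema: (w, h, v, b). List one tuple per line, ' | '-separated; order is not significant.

Row counts bottom-up:
  U → 4
  γ[w; SUM(f)→h](U) → 3
  R → 6
  (γ[w; SUM(f)→h](U) ⋈[h=b] R) → 2

== RESULT ==
w | h | v | b
p | 5 | t | 5
q | 8 | t | 8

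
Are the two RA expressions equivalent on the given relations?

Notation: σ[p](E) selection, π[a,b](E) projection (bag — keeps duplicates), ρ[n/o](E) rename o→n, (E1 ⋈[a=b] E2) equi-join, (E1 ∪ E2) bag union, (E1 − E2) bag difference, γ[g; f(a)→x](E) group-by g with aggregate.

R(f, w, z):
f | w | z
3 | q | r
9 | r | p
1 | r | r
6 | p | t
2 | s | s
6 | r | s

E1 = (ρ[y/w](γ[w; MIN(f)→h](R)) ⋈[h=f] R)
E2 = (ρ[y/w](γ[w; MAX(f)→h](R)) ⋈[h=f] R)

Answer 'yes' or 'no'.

E1 stepwise |·|:
  R → 6
  γ[w; MIN(f)→h](R) → 4
  ρ[y/w](γ[w; MIN(f)→h](R)) → 4
  R → 6
  (ρ[y/w](γ[w; MIN(f)→h](R)) ⋈[h=f] R) → 5
E2 stepwise |·|:
  R → 6
  γ[w; MAX(f)→h](R) → 4
  ρ[y/w](γ[w; MAX(f)→h](R)) → 4
  R → 6
  (ρ[y/w](γ[w; MAX(f)→h](R)) ⋈[h=f] R) → 5

E1 result:
y | h | f | w | z
p | 6 | 6 | p | t
p | 6 | 6 | r | s
q | 3 | 3 | q | r
r | 1 | 1 | r | r
s | 2 | 2 | s | s
E2 result:
y | h | f | w | z
p | 6 | 6 | p | t
p | 6 | 6 | r | s
q | 3 | 3 | q | r
r | 9 | 9 | r | p
s | 2 | 2 | s | s
Witness: ('r', 9, 9, 'r', 'p') appears 0× in E1 but 1× in E2.

no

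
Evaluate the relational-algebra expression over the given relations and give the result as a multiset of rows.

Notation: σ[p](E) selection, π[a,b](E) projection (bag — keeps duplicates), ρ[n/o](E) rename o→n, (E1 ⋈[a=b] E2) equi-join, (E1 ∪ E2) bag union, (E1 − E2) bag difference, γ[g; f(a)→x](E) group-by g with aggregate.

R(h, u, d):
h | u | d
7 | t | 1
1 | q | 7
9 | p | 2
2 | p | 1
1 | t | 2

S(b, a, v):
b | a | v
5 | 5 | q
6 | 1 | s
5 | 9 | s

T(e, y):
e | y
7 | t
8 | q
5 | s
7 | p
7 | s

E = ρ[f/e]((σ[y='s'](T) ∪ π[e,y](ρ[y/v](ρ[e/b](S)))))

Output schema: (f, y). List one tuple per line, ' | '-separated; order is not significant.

Stepwise |·|:
  T → 5
  σ[y='s'](T) → 2
  S → 3
  ρ[e/b](S) → 3
  ρ[y/v](ρ[e/b](S)) → 3
  π[e,y](ρ[y/v](ρ[e/b](S))) → 3
  (σ[y='s'](T) ∪ π[e,y](ρ[y/v](ρ[e/b](S)))) → 5
  ρ[f/e]((σ[y='s'](T) ∪ π[e,y](ρ[y/v](ρ[e/b](S))))) → 5

== RESULT ==
f | y
5 | q
5 | s
5 | s
6 | s
7 | s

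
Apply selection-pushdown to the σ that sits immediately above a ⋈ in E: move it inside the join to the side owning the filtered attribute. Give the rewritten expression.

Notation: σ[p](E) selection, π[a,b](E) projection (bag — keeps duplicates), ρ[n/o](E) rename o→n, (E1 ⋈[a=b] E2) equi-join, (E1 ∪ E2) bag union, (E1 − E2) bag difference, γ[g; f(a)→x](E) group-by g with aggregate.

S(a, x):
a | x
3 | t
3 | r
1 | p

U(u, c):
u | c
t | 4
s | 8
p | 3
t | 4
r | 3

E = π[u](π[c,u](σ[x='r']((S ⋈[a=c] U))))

σ filters on x, owned by the left side.
E' = π[u](π[c,u]((σ[x='r'](S) ⋈[a=c] U)))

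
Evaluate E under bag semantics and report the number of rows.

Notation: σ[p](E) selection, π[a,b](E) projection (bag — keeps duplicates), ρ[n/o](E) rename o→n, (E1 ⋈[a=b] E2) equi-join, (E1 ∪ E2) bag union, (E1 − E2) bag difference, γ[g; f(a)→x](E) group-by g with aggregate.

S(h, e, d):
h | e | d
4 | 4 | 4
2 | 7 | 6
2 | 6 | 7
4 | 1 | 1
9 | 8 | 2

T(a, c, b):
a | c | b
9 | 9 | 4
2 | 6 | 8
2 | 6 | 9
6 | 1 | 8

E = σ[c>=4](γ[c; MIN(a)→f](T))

Stepwise |·|:
  T → 4
  γ[c; MIN(a)→f](T) → 3
  σ[c>=4](γ[c; MIN(a)→f](T)) → 2

|E| = 2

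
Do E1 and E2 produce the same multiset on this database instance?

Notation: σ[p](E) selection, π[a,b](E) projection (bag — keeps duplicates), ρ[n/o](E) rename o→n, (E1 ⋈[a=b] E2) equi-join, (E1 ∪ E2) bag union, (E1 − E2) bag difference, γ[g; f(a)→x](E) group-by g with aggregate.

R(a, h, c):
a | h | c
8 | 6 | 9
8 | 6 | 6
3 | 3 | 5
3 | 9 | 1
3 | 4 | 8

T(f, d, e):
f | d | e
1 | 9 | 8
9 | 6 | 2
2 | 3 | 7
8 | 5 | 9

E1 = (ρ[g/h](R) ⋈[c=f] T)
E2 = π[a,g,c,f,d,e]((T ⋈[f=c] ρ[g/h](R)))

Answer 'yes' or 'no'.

E1 row counts bottom-up:
  R → 5
  ρ[g/h](R) → 5
  T → 4
  (ρ[g/h](R) ⋈[c=f] T) → 3
E2 row counts bottom-up:
  T → 4
  R → 5
  ρ[g/h](R) → 5
  (T ⋈[f=c] ρ[g/h](R)) → 3
  π[a,g,c,f,d,e]((T ⋈[f=c] ρ[g/h](R))) → 3

E1 and E2 produce the same multiset:
a | g | c | f | d | e
3 | 4 | 8 | 8 | 5 | 9
3 | 9 | 1 | 1 | 9 | 8
8 | 6 | 9 | 9 | 6 | 2

yes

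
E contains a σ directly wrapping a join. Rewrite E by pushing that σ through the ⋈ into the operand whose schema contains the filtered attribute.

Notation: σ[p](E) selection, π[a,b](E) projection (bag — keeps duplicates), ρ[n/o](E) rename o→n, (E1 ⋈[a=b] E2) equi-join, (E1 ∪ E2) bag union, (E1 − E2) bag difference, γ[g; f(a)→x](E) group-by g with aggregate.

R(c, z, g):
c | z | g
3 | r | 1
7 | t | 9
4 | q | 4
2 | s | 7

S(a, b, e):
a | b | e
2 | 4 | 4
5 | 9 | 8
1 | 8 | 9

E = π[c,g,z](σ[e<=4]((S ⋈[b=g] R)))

σ filters on e, owned by the left side.
E' = π[c,g,z]((σ[e<=4](S) ⋈[b=g] R))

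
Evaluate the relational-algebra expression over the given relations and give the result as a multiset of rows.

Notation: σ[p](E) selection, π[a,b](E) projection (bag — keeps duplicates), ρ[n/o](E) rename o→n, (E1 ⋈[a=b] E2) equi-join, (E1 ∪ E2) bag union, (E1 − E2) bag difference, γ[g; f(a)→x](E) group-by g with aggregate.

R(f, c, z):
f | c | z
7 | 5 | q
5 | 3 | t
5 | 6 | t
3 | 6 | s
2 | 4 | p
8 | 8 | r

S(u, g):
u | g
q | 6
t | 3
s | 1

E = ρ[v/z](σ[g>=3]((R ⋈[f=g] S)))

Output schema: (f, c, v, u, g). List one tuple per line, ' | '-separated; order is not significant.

Subexpression sizes:
  R → 6
  S → 3
  (R ⋈[f=g] S) → 1
  σ[g>=3]((R ⋈[f=g] S)) → 1
  ρ[v/z](σ[g>=3]((R ⋈[f=g] S))) → 1

== RESULT ==
f | c | v | u | g
3 | 6 | s | t | 3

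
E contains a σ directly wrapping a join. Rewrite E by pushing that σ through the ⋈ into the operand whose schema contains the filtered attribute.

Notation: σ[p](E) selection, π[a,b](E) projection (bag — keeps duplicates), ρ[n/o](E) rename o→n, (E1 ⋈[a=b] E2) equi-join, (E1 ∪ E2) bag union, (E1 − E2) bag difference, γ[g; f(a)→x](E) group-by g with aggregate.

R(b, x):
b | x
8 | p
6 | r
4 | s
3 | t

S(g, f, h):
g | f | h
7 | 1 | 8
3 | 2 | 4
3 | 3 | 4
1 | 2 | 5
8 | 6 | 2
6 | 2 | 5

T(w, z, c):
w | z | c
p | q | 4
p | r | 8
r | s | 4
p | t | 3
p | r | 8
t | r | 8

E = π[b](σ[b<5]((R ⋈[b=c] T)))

σ filters on b, owned by the left side.
E' = π[b]((σ[b<5](R) ⋈[b=c] T))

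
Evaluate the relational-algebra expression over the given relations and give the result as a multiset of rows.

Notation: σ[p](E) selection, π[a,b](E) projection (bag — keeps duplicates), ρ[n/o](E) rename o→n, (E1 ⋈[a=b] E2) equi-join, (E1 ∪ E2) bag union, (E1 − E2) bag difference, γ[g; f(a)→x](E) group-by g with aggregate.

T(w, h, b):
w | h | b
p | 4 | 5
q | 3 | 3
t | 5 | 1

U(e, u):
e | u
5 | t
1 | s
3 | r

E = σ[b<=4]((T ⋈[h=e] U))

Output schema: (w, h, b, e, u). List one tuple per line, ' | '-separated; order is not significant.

Row counts bottom-up:
  T → 3
  U → 3
  (T ⋈[h=e] U) → 2
  σ[b<=4]((T ⋈[h=e] U)) → 2

== RESULT ==
w | h | b | e | u
q | 3 | 3 | 3 | r
t | 5 | 1 | 5 | t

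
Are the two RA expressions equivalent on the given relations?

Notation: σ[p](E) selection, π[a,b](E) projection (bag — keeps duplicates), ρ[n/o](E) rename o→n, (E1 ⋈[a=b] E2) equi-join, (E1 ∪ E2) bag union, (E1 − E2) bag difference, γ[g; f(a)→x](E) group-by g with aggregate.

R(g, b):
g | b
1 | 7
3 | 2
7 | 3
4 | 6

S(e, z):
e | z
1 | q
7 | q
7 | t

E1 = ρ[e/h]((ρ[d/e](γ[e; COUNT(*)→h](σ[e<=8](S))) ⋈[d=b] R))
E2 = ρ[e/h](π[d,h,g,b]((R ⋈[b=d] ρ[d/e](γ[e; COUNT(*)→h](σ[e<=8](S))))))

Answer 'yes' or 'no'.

E1 stepwise |·|:
  S → 3
  σ[e<=8](S) → 3
  γ[e; COUNT(*)→h](σ[e<=8](S)) → 2
  ρ[d/e](γ[e; COUNT(*)→h](σ[e<=8](S))) → 2
  R → 4
  (ρ[d/e](γ[e; COUNT(*)→h](σ[e<=8](S))) ⋈[d=b] R) → 1
  ρ[e/h]((ρ[d/e](γ[e; COUNT(*)→h](σ[e<=8](S))) ⋈[d=b] R)) → 1
E2 stepwise |·|:
  R → 4
  S → 3
  σ[e<=8](S) → 3
  γ[e; COUNT(*)→h](σ[e<=8](S)) → 2
  ρ[d/e](γ[e; COUNT(*)→h](σ[e<=8](S))) → 2
  (R ⋈[b=d] ρ[d/e](γ[e; COUNT(*)→h](σ[e<=8](S)))) → 1
  π[d,h,g,b]((R ⋈[b=d] ρ[d/e](γ[e; COUNT(*)→h](σ[e<=8](S))))) → 1
  ρ[e/h](π[d,h,g,b]((R ⋈[b=d] ρ[d/e](γ[e; COUNT(*)→h](σ[e<=8](S)))))) → 1

E1 and E2 produce the same multiset:
d | e | g | b
7 | 2 | 1 | 7

yes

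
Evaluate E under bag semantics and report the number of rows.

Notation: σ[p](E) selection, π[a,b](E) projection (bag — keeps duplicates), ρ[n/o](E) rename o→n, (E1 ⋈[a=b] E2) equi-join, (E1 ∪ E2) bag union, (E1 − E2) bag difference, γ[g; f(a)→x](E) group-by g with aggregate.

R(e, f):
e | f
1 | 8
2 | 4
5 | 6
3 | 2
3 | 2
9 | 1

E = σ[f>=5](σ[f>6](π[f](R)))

Subexpression sizes:
  R → 6
  π[f](R) → 6
  σ[f>6](π[f](R)) → 1
  σ[f>=5](σ[f>6](π[f](R))) → 1

|E| = 1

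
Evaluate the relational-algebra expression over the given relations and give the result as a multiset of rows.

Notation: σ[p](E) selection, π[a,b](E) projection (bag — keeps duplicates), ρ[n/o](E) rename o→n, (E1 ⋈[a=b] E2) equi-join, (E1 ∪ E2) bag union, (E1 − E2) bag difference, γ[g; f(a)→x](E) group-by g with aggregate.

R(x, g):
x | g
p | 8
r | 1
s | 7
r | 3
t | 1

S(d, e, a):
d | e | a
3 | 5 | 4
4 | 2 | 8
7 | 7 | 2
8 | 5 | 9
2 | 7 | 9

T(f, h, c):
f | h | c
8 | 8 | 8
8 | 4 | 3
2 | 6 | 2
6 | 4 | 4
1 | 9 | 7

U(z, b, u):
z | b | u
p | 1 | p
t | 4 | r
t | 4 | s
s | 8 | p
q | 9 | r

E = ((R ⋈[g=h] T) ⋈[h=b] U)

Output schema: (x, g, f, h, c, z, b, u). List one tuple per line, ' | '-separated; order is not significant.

Subexpression sizes:
  R → 5
  T → 5
  (R ⋈[g=h] T) → 1
  U → 5
  ((R ⋈[g=h] T) ⋈[h=b] U) → 1

== RESULT ==
x | g | f | h | c | z | b | u
p | 8 | 8 | 8 | 8 | s | 8 | p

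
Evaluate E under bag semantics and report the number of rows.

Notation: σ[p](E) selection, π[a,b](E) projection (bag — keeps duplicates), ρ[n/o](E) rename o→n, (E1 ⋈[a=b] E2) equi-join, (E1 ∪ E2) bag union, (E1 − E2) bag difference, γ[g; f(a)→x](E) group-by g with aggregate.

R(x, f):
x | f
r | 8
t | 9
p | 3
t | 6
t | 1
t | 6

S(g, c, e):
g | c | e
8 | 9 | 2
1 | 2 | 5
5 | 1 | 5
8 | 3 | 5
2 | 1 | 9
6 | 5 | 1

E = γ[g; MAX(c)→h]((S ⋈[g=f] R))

Stepwise |·|:
  S → 6
  R → 6
  (S ⋈[g=f] R) → 5
  γ[g; MAX(c)→h]((S ⋈[g=f] R)) → 3

|E| = 3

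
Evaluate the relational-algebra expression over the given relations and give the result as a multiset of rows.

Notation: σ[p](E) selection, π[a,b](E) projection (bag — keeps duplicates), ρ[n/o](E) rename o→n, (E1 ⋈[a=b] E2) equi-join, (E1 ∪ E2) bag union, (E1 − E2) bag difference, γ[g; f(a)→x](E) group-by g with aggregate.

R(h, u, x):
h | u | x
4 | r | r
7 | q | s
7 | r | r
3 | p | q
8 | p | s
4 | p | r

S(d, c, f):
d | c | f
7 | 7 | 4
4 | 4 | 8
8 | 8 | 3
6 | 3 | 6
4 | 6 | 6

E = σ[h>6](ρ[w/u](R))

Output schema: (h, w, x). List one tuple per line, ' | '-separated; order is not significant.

Subexpression sizes:
  R → 6
  ρ[w/u](R) → 6
  σ[h>6](ρ[w/u](R)) → 3

== RESULT ==
h | w | x
7 | q | s
7 | r | r
8 | p | s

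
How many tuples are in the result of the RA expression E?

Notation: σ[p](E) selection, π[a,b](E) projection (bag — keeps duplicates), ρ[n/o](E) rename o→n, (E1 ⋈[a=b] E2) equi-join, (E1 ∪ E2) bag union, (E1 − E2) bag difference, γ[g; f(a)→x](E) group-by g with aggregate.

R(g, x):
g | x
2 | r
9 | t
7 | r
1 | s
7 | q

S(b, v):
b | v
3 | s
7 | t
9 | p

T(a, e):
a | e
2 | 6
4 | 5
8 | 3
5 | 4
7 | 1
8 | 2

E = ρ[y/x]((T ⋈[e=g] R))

Subexpression sizes:
  T → 6
  R → 5
  (T ⋈[e=g] R) → 2
  ρ[y/x]((T ⋈[e=g] R)) → 2

|E| = 2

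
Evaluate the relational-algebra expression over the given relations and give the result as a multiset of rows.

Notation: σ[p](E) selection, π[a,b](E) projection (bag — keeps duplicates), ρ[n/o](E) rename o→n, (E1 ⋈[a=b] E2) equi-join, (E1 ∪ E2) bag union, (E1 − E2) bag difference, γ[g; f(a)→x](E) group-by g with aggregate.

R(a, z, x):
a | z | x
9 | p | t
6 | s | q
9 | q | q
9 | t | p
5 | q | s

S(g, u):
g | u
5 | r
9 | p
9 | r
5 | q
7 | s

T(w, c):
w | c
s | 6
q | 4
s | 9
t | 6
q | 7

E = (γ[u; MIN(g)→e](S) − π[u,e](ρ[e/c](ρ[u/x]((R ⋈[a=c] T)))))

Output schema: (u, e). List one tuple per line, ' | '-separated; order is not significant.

Stepwise |·|:
  S → 5
  γ[u; MIN(g)→e](S) → 4
  R → 5
  T → 5
  (R ⋈[a=c] T) → 5
  ρ[u/x]((R ⋈[a=c] T)) → 5
  ρ[e/c](ρ[u/x]((R ⋈[a=c] T))) → 5
  π[u,e](ρ[e/c](ρ[u/x]((R ⋈[a=c] T)))) → 5
  (γ[u; MIN(g)→e](S) − π[u,e](ρ[e/c](ρ[u/x]((R ⋈[a=c] T))))) → 3

== RESULT ==
u | e
q | 5
r | 5
s | 7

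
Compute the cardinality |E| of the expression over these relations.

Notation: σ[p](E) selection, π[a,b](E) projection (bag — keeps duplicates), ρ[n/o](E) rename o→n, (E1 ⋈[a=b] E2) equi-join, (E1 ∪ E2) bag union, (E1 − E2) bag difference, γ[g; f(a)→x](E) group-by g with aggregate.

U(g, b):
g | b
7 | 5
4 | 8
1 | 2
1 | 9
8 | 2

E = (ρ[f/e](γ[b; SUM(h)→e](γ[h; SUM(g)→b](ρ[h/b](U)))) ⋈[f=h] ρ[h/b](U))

Per-node cardinality:
  U → 5
  ρ[h/b](U) → 5
  γ[h; SUM(g)→b](ρ[h/b](U)) → 4
  γ[b; SUM(h)→e](γ[h; SUM(g)→b](ρ[h/b](U))) → 4
  ρ[f/e](γ[b; SUM(h)→e](γ[h; SUM(g)→b](ρ[h/b](U)))) → 4
  U → 5
  ρ[h/b](U) → 5
  (ρ[f/e](γ[b; SUM(h)→e](γ[h; SUM(g)→b](ρ[h/b](U)))) ⋈[f=h] ρ[h/b](U)) → 5

|E| = 5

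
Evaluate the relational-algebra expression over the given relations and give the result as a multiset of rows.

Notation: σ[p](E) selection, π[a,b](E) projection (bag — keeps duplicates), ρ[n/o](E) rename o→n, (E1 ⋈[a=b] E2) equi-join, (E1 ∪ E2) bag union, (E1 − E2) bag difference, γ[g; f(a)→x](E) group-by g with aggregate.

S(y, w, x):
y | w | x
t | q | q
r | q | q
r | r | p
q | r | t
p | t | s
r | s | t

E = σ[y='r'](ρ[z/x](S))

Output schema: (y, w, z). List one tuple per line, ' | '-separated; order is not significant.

Stepwise |·|:
  S → 6
  ρ[z/x](S) → 6
  σ[y='r'](ρ[z/x](S)) → 3

== RESULT ==
y | w | z
r | q | q
r | r | p
r | s | t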